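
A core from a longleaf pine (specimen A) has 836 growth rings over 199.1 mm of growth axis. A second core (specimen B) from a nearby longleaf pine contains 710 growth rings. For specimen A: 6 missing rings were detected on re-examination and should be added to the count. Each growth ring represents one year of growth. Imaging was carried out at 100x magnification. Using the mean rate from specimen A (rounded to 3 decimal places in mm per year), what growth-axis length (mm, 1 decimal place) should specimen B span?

167.6 mm

Specimen A: after corrections the count is 836 + 6 = 842 growth rings.
A: Mean rate = 199.1 mm / 842 years ≈ 0.236 mm per year.
Length of B = 0.236 × 710 = 167.6 mm.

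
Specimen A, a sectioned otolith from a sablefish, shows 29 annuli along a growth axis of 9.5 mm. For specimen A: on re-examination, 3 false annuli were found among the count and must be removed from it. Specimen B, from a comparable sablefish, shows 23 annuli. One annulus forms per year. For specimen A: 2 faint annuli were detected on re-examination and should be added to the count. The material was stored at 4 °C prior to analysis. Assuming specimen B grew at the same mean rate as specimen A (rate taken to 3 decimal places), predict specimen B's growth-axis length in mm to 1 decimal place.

7.8 mm

Specimen A: true annulus count = 29 − 3 + 2 = 28.
A: Extension rate ≈ 9.5 / 28 = 0.339 mm/year.
For B, 0.339 mm/year × 23 years = 7.8 mm.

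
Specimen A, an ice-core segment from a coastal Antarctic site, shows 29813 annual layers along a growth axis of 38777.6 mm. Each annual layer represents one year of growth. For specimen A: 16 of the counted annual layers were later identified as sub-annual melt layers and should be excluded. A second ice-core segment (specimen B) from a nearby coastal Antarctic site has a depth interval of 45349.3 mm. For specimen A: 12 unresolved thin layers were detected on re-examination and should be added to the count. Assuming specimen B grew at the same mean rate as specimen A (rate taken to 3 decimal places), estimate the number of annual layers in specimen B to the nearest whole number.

34857 annual layers

Specimen A: after corrections the count is 29813 − 16 + 12 = 29809 annual layers.
A: 38777.6 mm over 29809 years gives 38777.6 / 29809 ≈ 1.301 mm/year.
B spans 45349.3 / 1.301 = 34857.26 years ≈ 34857 annual layers.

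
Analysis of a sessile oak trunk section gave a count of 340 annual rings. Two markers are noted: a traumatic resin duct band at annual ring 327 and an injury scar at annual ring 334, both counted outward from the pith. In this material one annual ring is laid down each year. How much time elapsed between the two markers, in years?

334 − 327 = 7 annual rings lie between the two events.
That is 7 years at one annual ring per year.

7 years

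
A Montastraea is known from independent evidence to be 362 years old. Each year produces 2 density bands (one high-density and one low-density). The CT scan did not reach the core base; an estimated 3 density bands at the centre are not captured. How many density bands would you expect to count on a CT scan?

362 years at 2 density bands per year gives 362 × 2 = 724 density bands.
Subtracting the 3 density bands not captured gives 724 − 3 = 721 density bands in the record.

721 density bands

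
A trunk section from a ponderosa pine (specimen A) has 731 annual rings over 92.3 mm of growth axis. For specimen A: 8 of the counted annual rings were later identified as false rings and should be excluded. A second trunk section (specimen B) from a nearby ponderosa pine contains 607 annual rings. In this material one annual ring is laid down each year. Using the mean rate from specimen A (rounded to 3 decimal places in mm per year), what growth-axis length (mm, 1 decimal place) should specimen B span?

77.7 mm

Specimen A: correcting the raw count gives 731 − 8 = 723 true annual rings.
A: 92.3 mm over 723 years gives 92.3 / 723 ≈ 0.128 mm per year.
B's length ≈ 0.128 × 607 = 77.7 mm.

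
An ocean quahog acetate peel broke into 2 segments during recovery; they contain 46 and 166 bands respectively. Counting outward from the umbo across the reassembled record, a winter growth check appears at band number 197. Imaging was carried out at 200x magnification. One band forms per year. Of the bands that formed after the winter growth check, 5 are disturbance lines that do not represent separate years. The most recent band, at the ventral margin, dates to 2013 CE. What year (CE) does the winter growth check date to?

Total bands = 46 + 166 = 212.
Between band 197 and the ventral margin there are 212 − 197 = 15 bands.
15 − 5 false = 10 true bands after the winter growth check.
Counting back 10 years from 2013 CE places the winter growth check in 2013 − 10 = 2003 CE.

2003 CE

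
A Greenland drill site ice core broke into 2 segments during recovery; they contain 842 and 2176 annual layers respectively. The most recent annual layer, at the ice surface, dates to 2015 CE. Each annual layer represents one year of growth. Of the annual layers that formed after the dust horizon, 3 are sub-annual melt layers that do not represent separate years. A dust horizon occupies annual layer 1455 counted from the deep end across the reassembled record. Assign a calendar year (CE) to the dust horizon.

Total annual layers = 842 + 2176 = 3018.
3018 − 1455 = 1563 annual layers lie beyond the dust horizon toward the ice surface.
Excluding 3 false annual layers: 1563 − 3 = 1560.
Counting back 1560 years from 2015 CE places the dust horizon in 2015 − 1560 = 455 CE.

455 CE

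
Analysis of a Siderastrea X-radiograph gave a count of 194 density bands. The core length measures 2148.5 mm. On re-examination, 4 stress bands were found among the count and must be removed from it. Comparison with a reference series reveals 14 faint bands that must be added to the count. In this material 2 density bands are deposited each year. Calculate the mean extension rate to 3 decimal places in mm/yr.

21.064 mm/yr

Adjusted count: 194 − 4 + 14 = 204 density bands.
With 2 density bands per year, 204 / 2 = 102 years.
2148.5 mm over 102 years gives 2148.5 / 102 ≈ 21.064 mm/yr.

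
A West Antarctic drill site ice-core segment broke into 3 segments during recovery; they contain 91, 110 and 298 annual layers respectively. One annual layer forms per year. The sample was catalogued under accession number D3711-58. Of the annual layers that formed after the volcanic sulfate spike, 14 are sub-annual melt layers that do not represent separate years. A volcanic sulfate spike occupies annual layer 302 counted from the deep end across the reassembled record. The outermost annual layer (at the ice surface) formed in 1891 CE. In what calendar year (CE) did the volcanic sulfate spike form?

1708 CE

Total annual layers = 91 + 110 + 298 = 499.
Between annual layer 302 and the ice surface there are 499 − 302 = 197 annual layers.
197 − 14 false = 183 true annual layers after the volcanic sulfate spike.
Counting back 183 years from 1891 CE places the volcanic sulfate spike in 1891 − 183 = 1708 CE.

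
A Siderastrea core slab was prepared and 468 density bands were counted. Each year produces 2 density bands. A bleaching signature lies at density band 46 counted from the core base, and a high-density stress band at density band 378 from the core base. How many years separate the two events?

378 − 46 = 332 density bands lie between the two events.
With 2 density bands per year, 332 / 2 = 166 years.

166 yr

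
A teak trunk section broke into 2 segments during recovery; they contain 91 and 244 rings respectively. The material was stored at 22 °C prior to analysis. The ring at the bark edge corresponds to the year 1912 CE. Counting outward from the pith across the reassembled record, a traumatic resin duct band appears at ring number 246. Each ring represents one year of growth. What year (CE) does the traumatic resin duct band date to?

Total rings = 91 + 244 = 335.
The traumatic resin duct band sits at ring 246 from the pith, so 335 − 246 = 89 rings formed after it.
Counting back 89 years from 1912 CE places the traumatic resin duct band in 1912 − 89 = 1823 CE.

1823 CE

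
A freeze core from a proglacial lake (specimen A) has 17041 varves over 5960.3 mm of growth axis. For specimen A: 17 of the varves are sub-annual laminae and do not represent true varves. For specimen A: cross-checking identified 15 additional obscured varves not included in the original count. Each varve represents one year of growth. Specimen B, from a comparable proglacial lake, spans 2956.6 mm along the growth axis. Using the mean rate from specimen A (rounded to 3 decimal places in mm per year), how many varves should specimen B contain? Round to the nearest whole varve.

Specimen A: true varve count = 17041 − 17 + 15 = 17039.
A: 5960.3 mm over 17039 years gives 5960.3 / 17039 ≈ 0.350 mm per year.
For B, 2956.6 / 0.350 = 8447.43 years ≈ 8447 varves.

8447 varves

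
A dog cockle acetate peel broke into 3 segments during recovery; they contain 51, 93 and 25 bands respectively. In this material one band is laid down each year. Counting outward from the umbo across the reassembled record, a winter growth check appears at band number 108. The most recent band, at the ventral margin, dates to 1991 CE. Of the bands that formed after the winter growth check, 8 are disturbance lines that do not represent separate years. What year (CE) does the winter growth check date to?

Total bands = 51 + 93 + 25 = 169.
The winter growth check sits at band 108 from the umbo, so 169 − 108 = 61 bands formed after it.
Removing the 8 false bands leaves 61 − 8 = 53 true bands beyond the winter growth check.
Counting back 53 years from 1991 CE places the winter growth check in 1991 − 53 = 1938 CE.

1938 CE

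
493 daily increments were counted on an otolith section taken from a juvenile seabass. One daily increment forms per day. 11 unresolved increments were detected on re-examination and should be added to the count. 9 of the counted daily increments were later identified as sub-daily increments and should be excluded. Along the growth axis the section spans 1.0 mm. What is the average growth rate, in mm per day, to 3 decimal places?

0.002 mm per day

After corrections the count is 493 − 9 + 11 = 495 daily increments.
1.0 mm over 495 days gives 1.0 / 495 ≈ 0.002 mm per day.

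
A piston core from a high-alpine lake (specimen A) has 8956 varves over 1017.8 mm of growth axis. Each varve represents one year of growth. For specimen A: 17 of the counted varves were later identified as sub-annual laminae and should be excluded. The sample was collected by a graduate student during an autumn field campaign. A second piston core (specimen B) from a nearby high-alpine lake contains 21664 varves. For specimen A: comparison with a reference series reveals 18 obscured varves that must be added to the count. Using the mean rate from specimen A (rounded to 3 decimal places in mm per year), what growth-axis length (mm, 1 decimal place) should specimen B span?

2469.7 mm

Specimen A: true varve count = 8956 − 17 + 18 = 8957.
A: 1017.8 mm over 8957 years gives 1017.8 / 8957 ≈ 0.114 mm/yr.
B's length ≈ 0.114 × 21664 = 2469.7 mm.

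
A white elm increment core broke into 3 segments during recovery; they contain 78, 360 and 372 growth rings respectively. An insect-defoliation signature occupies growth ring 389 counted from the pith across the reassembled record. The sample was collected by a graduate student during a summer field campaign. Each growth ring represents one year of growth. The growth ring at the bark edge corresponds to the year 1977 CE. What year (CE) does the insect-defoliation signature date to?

1556 CE

Total growth rings = 78 + 360 + 372 = 810.
810 − 389 = 421 growth rings lie beyond the insect-defoliation signature toward the bark edge.
The growth ring at the bark edge is 1977 CE, so the insect-defoliation signature dates to 1977 − 421 = 1556 CE.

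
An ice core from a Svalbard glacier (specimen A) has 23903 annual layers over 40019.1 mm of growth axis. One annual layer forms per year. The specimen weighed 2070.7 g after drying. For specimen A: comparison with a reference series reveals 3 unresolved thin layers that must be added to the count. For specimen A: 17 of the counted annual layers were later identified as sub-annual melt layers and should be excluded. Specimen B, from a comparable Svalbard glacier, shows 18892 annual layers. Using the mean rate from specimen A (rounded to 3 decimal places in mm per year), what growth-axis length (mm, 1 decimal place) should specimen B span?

Specimen A: correcting the raw count gives 23903 − 17 + 3 = 23889 true annual layers.
A: 40019.1 mm over 23889 years gives 40019.1 / 23889 ≈ 1.675 mm per year.
Length of B = 1.675 × 18892 = 31644.1 mm.

31644.1 mm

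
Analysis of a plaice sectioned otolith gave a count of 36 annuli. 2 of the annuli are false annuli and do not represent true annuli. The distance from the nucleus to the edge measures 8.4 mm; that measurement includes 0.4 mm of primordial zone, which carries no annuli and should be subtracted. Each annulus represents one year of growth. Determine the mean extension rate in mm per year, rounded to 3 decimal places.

After corrections the count is 36 − 2 = 34 annuli.
Net length = 8.4 − 0.4 = 8.0 mm.
Extension rate ≈ 8.0 / 34 = 0.235 mm per year.

0.235 mm per year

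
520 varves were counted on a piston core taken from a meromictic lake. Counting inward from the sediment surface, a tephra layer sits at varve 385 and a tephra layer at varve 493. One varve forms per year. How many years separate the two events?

108 yr

Separation: 493 − 385 = 108 varves.
One varve per year makes the interval 108 years.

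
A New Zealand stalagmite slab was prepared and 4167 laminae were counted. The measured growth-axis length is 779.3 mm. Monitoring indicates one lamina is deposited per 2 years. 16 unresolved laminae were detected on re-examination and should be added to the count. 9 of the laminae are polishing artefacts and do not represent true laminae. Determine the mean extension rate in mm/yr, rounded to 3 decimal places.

0.093 mm/yr

True lamina count = 4167 − 9 + 16 = 4174.
4174 laminae at 2 years each span 4174 × 2 = 8348 years.
Extension rate ≈ 779.3 / 8348 = 0.093 mm/yr.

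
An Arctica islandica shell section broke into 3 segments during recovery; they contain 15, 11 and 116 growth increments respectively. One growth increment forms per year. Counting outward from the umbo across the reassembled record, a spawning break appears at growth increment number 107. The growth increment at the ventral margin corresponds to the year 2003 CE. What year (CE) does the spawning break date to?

Total growth increments = 15 + 11 + 116 = 142.
Between growth increment 107 and the ventral margin there are 142 − 107 = 35 growth increments.
Counting back 35 years from 2003 CE places the spawning break in 2003 − 35 = 1968 CE.

1968 CE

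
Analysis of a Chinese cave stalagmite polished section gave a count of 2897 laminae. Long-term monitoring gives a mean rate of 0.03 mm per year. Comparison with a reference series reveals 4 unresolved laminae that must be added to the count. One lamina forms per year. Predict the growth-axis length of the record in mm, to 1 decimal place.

After corrections the count is 2897 + 4 = 2901 laminae.
2901 years at 0.03 mm/year gives 0.03 × 2901 = 87.0 mm.

87.0 mm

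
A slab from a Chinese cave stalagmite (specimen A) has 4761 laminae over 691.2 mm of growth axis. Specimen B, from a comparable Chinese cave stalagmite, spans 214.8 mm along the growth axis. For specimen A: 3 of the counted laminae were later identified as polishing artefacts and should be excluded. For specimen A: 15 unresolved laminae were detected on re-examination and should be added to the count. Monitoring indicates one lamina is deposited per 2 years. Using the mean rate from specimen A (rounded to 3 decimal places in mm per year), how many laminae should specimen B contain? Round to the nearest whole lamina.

Specimen A: true lamina count = 4761 − 3 + 15 = 4773.
Specimen A: multiplying by 2 years per lamina: 4773 × 2 = 9546 years.
A: Mean rate = 691.2 mm / 9546 years ≈ 0.072 mm/yr.
Specimen B: 214.8 mm / 0.072 mm per year = 2983.33 years; at 2 years per lamina that is 2983.33 / 2 ≈ 1492 laminae.

1492 laminae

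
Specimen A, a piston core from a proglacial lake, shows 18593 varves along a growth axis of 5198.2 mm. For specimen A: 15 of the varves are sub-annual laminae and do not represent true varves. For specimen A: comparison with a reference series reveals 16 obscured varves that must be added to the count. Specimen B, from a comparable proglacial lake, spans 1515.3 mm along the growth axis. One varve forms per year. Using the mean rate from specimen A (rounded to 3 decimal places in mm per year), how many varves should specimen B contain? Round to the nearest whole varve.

5412 varves

Specimen A: adjusted count: 18593 − 15 + 16 = 18594 varves.
A: 5198.2 mm over 18594 years gives 5198.2 / 18594 ≈ 0.280 mm/yr.
B spans 1515.3 / 0.280 = 5411.79 years ≈ 5412 varves.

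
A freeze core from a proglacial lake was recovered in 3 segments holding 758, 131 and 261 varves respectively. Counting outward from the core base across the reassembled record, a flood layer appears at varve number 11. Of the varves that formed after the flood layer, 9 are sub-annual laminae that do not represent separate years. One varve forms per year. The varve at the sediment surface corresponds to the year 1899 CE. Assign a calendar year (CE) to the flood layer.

769 CE

Total varves = 758 + 131 + 261 = 1150.
Between varve 11 and the sediment surface there are 1150 − 11 = 1139 varves.
Removing the 9 false varves leaves 1139 − 9 = 1130 true varves beyond the flood layer.
1899 − 1130 = 769 CE.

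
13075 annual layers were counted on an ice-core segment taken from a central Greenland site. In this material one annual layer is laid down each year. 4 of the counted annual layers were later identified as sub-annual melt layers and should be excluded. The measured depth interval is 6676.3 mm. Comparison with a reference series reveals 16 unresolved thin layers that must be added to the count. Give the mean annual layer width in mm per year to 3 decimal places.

True annual layer count = 13075 − 4 + 16 = 13087.
Mean rate = 6676.3 mm / 13087 years ≈ 0.510 mm per year.

0.510 mm per year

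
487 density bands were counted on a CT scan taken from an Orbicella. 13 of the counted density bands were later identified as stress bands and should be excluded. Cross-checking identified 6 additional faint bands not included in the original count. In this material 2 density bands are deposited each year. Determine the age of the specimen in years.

240 years

Correcting the raw count gives 487 − 13 + 6 = 480 true density bands.
480 density bands at 2 per year is 480 / 2 = 240 years.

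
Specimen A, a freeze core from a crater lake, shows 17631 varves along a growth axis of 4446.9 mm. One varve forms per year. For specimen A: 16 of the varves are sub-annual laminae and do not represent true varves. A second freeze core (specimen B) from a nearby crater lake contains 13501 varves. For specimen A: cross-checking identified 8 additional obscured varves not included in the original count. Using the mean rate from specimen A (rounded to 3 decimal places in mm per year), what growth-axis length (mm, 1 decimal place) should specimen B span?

3402.3 mm

Specimen A: correcting the raw count gives 17631 − 16 + 8 = 17623 true varves.
A: 4446.9 mm over 17623 years gives 4446.9 / 17623 ≈ 0.252 mm per year.
Length of B = 0.252 × 13501 = 3402.3 mm.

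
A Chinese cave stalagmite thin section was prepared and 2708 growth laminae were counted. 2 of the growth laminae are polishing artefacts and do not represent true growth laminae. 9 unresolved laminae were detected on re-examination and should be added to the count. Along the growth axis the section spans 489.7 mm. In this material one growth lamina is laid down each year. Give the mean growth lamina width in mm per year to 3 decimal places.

Adjusted count: 2708 − 2 + 9 = 2715 growth laminae.
Mean rate = 489.7 mm / 2715 years ≈ 0.180 mm per year.

0.180 mm per year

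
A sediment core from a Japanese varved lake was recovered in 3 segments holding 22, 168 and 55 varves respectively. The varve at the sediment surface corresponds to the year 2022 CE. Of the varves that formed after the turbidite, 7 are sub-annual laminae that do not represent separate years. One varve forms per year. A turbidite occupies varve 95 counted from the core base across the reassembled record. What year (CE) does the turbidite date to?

1879 CE

Total varves = 22 + 168 + 55 = 245.
The turbidite sits at varve 95 from the core base, so 245 − 95 = 150 varves formed after it.
Excluding 7 false varves: 150 − 7 = 143.
The varve at the sediment surface is 2022 CE, so the turbidite dates to 2022 − 143 = 1879 CE.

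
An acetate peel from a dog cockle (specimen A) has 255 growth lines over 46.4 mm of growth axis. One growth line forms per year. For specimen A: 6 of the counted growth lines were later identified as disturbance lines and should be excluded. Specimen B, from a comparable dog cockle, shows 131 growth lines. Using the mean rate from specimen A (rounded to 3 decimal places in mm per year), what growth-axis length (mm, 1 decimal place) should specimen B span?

24.4 mm

Specimen A: true growth line count = 255 − 6 = 249.
A: Extension rate ≈ 46.4 / 249 = 0.186 mm per year.
For B, 0.186 mm/year × 131 years = 24.4 mm.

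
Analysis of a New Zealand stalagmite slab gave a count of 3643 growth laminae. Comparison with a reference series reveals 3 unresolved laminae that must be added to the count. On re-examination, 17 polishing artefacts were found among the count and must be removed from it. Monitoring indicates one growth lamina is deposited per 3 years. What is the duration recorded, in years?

True growth lamina count = 3643 − 17 + 3 = 3629.
Multiplying by 3 years per growth lamina: 3629 × 3 = 10887 years.

10887 years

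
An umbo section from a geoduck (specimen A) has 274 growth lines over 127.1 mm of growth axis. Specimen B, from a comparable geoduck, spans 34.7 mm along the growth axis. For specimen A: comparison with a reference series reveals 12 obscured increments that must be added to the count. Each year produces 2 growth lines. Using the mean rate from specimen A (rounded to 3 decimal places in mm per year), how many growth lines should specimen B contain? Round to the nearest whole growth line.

Specimen A: correcting the raw count gives 274 + 12 = 286 true growth lines.
Specimen A: with 2 growth lines per year, 286 / 2 = 143 years.
A: Mean rate = 127.1 mm / 143 years ≈ 0.889 mm per year.
Specimen B: 34.7 mm / 0.889 mm per year = 39.03 years; at 2 growth lines per year that is 39.03 × 2 ≈ 78 growth lines.

78 growth lines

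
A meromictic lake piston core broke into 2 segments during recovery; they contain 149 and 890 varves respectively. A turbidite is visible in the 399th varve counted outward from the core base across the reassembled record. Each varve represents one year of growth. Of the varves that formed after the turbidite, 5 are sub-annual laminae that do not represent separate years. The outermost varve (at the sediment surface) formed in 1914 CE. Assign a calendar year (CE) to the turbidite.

Total varves = 149 + 890 = 1039.
The turbidite sits at varve 399 from the core base, so 1039 − 399 = 640 varves formed after it.
Excluding 5 false varves: 640 − 5 = 635.
Counting back 635 years from 1914 CE places the turbidite in 1914 − 635 = 1279 CE.

1279 CE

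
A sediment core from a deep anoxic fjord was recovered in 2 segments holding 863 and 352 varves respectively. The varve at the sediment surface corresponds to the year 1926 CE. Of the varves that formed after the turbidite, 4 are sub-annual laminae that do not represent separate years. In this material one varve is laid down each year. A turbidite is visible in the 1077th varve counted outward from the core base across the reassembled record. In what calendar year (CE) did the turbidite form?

1792 CE

Total varves = 863 + 352 = 1215.
The turbidite sits at varve 1077 from the core base, so 1215 − 1077 = 138 varves formed after it.
Excluding 4 false varves: 138 − 4 = 134.
The varve at the sediment surface is 1926 CE, so the turbidite dates to 1926 − 134 = 1792 CE.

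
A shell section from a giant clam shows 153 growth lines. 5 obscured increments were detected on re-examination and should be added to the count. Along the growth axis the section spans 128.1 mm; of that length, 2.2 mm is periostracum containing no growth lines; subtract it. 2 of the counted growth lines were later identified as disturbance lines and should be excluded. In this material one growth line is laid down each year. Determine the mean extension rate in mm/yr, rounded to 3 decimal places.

True growth line count = 153 − 2 + 5 = 156.
Net length = 128.1 − 2.2 = 125.9 mm.
Mean rate = 125.9 mm / 156 years ≈ 0.807 mm/yr.

0.807 mm/yr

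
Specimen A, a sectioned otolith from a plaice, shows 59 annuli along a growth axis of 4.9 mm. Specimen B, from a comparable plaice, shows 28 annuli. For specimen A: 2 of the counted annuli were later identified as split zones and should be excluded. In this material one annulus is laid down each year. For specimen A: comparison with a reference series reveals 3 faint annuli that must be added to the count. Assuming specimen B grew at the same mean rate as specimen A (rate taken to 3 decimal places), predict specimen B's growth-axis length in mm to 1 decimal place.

Specimen A: adjusted count: 59 − 2 + 3 = 60 annuli.
A: 4.9 mm over 60 years gives 4.9 / 60 ≈ 0.082 mm per year.
For B, 0.082 mm/year × 28 years = 2.3 mm.

2.3 mm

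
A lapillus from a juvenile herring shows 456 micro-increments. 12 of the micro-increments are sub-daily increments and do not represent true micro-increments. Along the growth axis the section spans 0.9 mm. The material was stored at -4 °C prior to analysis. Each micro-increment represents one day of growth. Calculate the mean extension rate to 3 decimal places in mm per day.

True micro-increment count = 456 − 12 = 444.
0.9 mm over 444 days gives 0.9 / 444 ≈ 0.002 mm per day.

0.002 mm per day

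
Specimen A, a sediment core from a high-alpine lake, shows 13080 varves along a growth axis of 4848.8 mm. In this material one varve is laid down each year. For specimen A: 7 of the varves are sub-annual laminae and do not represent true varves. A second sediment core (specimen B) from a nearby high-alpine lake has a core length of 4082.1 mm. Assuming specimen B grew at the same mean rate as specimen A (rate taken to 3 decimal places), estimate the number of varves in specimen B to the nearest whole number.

11003 varves

Specimen A: adjusted count: 13080 − 7 = 13073 varves.
A: Mean rate = 4848.8 mm / 13073 years ≈ 0.371 mm per year.
Specimen B: 4082.1 mm / 0.371 mm per year = 11002.96 years ≈ 11003 varves.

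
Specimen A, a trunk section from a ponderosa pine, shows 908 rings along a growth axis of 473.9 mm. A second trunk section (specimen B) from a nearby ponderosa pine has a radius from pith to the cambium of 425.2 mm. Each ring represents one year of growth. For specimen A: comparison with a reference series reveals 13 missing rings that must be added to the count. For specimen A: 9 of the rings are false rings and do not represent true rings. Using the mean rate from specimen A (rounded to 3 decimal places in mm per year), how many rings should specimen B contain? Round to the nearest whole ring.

Specimen A: true ring count = 908 − 9 + 13 = 912.
A: Mean rate = 473.9 mm / 912 years ≈ 0.520 mm per year.
For B, 425.2 / 0.520 = 817.69 years ≈ 818 rings.

818 rings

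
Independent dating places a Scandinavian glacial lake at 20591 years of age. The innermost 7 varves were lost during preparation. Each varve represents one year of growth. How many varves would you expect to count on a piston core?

20584 varves

One varve per year gives 20591 varves over 20591 years.
Less the 7 uncaptured varves: 20591 − 7 = 20584.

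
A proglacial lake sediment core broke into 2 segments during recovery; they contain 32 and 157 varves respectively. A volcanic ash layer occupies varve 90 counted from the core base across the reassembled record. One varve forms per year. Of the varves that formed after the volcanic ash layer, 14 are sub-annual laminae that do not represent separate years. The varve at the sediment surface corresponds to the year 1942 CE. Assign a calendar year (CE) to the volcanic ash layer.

1857 CE

Total varves = 32 + 157 = 189.
189 − 90 = 99 varves lie beyond the volcanic ash layer toward the sediment surface.
Excluding 14 false varves: 99 − 14 = 85.
Counting back 85 years from 1942 CE places the volcanic ash layer in 1942 − 85 = 1857 CE.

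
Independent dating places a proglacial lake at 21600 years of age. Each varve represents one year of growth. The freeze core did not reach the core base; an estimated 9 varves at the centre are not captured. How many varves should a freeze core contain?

One varve per year gives 21600 varves over 21600 years.
Less the 9 uncaptured varves: 21600 − 9 = 21591.

21591 varves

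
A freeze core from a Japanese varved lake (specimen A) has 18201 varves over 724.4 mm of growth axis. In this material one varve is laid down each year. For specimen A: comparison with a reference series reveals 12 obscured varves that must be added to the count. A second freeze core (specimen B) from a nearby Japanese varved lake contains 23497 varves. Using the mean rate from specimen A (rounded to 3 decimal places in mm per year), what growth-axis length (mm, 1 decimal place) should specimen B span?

Specimen A: after corrections the count is 18201 + 12 = 18213 varves.
A: Mean rate = 724.4 mm / 18213 years ≈ 0.040 mm/year.
For B, 0.040 mm/year × 23497 years = 939.9 mm.

939.9 mm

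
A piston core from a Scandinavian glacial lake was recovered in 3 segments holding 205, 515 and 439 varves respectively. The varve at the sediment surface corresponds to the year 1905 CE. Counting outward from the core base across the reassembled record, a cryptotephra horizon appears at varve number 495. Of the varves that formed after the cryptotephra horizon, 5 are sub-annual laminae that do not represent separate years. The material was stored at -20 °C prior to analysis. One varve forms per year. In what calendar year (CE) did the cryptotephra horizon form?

Total varves = 205 + 515 + 439 = 1159.
Between varve 495 and the sediment surface there are 1159 − 495 = 664 varves.
Removing the 5 false varves leaves 664 − 5 = 659 true varves beyond the cryptotephra horizon.
1905 − 659 = 1246 CE.

1246 CE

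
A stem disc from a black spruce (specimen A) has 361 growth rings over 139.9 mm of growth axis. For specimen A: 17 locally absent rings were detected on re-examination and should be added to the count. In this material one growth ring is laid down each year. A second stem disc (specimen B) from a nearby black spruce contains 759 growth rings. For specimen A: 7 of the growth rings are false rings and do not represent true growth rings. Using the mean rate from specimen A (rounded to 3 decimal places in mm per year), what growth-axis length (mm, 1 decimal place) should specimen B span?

Specimen A: adjusted count: 361 − 7 + 17 = 371 growth rings.
A: Extension rate ≈ 139.9 / 371 = 0.377 mm/yr.
For B, 0.377 mm/year × 759 years = 286.1 mm.

286.1 mm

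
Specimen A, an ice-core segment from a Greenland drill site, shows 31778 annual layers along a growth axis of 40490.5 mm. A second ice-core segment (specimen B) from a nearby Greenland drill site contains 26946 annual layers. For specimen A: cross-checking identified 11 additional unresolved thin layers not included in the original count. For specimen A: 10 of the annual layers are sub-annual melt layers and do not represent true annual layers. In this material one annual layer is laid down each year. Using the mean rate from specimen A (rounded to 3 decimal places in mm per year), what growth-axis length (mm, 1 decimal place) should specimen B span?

34329.2 mm

Specimen A: correcting the raw count gives 31778 − 10 + 11 = 31779 true annual layers.
A: Extension rate ≈ 40490.5 / 31779 = 1.274 mm per year.
For B, 1.274 mm/year × 26946 years = 34329.2 mm.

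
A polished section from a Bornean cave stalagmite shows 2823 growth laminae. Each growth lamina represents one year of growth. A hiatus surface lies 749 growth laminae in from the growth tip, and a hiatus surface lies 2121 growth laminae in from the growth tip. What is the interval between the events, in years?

1372 years

2121 − 749 = 1372 growth laminae lie between the two events.
One growth lamina per year makes the interval 1372 years.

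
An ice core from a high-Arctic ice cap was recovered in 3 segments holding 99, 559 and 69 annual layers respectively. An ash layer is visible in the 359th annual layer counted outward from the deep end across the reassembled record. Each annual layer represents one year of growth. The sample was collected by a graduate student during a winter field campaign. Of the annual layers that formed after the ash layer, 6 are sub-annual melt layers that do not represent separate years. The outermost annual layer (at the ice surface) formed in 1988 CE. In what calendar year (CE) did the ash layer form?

1626 CE

Total annual layers = 99 + 559 + 69 = 727.
727 − 359 = 368 annual layers lie beyond the ash layer toward the ice surface.
368 − 6 false = 362 true annual layers after the ash layer.
Counting back 362 years from 1988 CE places the ash layer in 1988 − 362 = 1626 CE.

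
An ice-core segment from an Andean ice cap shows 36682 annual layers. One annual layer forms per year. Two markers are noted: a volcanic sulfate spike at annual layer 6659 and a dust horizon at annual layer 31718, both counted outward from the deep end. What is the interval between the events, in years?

Separation: 31718 − 6659 = 25059 annual layers.
That is 25059 years at one annual layer per year.

25059 years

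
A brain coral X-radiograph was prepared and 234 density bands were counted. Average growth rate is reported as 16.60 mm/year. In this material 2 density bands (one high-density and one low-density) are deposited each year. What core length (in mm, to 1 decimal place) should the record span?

1942.2 mm

Dividing by 2 density bands per year: 234 / 2 = 117 years.
Predicted length = 16.60 mm/year × 117 years = 1942.2 mm.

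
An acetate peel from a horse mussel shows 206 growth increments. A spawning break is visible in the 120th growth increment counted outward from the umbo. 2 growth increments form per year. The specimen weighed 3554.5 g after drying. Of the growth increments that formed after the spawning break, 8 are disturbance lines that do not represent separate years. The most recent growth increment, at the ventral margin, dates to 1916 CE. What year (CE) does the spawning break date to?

1877 CE

The spawning break sits at growth increment 120 from the umbo, so 206 − 120 = 86 growth increments formed after it.
Excluding 8 false growth increments: 86 − 8 = 78.
78 growth increments at 2 per year is 78 / 2 = 39 years.
The growth increment at the ventral margin is 1916 CE, so the spawning break dates to 1916 − 39 = 1877 CE.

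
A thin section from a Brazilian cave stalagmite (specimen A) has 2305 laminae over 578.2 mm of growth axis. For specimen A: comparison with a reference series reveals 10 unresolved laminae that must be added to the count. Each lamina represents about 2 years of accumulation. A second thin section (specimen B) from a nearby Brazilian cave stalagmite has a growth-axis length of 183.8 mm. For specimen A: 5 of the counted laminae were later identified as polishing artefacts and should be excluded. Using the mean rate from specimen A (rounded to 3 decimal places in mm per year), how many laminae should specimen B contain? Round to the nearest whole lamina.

735 laminae

Specimen A: true lamina count = 2305 − 5 + 10 = 2310.
Specimen A: multiplying by 2 years per lamina: 2310 × 2 = 4620 years.
A: 578.2 mm over 4620 years gives 578.2 / 4620 ≈ 0.125 mm per year.
Specimen B: 183.8 mm / 0.125 mm per year = 1470.40 years; at 2 years per lamina that is 1470.40 / 2 ≈ 735 laminae.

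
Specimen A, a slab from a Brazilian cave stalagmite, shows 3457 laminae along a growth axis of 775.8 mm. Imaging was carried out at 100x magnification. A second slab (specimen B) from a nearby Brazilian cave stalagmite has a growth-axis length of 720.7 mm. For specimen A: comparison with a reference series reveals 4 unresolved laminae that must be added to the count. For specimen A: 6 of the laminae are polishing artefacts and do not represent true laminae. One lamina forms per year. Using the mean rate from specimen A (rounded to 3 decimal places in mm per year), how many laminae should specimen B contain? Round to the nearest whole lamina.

Specimen A: correcting the raw count gives 3457 − 6 + 4 = 3455 true laminae.
A: Mean rate = 775.8 mm / 3455 years ≈ 0.225 mm per year.
For B, 720.7 / 0.225 = 3203.11 years ≈ 3203 laminae.

3203 laminae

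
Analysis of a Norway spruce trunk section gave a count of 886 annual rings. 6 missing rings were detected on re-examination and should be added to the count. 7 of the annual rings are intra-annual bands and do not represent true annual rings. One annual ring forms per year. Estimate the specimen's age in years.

After corrections the count is 886 − 7 + 6 = 885 annual rings.
At one annual ring per year, that is 885 years.

885 years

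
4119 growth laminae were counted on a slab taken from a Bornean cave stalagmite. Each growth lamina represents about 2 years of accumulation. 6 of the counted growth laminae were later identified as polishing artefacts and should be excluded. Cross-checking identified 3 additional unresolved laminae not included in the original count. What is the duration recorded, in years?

Correcting the raw count gives 4119 − 6 + 3 = 4116 true growth laminae.
4116 growth laminae at 2 years each span 4116 × 2 = 8232 years.

8232 years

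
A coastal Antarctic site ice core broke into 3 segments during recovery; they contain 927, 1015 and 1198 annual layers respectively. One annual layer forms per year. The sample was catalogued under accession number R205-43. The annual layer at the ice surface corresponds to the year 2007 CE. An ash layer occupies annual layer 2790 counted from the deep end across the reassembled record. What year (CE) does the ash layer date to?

1657 CE

Total annual layers = 927 + 1015 + 1198 = 3140.
The ash layer sits at annual layer 2790 from the deep end, so 3140 − 2790 = 350 annual layers formed after it.
The annual layer at the ice surface is 2007 CE, so the ash layer dates to 2007 − 350 = 1657 CE.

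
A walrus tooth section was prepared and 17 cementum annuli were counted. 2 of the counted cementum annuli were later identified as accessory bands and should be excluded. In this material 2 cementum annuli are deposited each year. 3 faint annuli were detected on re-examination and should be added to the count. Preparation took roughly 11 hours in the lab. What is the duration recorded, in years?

9 yr

Adjusted count: 17 − 2 + 3 = 18 cementum annuli.
With 2 cementum annuli per year, 18 / 2 = 9 years.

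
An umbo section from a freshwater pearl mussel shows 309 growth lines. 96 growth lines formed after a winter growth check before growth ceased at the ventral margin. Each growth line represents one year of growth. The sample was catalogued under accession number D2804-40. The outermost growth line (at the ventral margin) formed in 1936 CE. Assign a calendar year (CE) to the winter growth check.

96 growth lines formed after the winter growth check.
1936 − 96 = 1840 CE.

1840 CE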